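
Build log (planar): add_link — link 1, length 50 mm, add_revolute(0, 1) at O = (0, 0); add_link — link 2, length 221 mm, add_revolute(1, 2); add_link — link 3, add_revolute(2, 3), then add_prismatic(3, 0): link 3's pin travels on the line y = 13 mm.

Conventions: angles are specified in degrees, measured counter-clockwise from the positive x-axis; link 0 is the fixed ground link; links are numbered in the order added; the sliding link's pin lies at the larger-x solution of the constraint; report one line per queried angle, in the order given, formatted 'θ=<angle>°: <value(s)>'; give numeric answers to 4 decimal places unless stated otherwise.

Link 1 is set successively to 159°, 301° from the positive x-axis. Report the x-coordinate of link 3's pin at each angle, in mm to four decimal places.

geometry: r = 50 mm, L = 221 mm, e = 13 mm
θ=159°: crank pin P = (r cos θ, r sin θ) = (-46.679021, 17.918397)
θ=159°: h = r sin θ − e = 17.918397 − 13 = 4.918397
θ=159°: x = r cos θ + √(L² − h²) = -46.679021 + 220.945263 = 174.266242
θ=301°: crank pin P = (r cos θ, r sin θ) = (25.751904, -42.858365)
θ=301°: h = r sin θ − e = -42.858365 − 13 = -55.858365
θ=301°: x = r cos θ + √(L² − h²) = 25.751904 + 213.824328 = 239.576231

θ=159°: 174.2662
θ=301°: 239.5762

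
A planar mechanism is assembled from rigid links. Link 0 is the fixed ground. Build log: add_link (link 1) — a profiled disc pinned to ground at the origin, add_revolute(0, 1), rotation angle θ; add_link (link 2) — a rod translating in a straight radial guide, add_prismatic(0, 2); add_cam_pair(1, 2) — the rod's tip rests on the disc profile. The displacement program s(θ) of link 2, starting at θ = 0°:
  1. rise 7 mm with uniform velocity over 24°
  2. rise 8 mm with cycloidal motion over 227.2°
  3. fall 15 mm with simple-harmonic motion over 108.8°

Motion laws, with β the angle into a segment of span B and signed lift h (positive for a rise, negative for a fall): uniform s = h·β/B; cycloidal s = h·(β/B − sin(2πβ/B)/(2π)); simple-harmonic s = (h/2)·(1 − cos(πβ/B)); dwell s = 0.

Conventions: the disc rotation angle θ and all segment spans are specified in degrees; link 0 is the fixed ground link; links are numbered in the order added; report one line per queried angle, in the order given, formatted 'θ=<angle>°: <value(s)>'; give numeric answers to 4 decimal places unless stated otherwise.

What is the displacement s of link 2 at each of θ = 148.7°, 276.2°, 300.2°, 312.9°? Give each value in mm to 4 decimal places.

seg 1 [0°–24°] uniform, h=7: full span → s += 7 → s = 7.0000
seg 2 [24°–251.2°] cycloidal, h=8: θ=148.7° here. β=124.7, B=227.2. 8·(0.5489 − sin(2π·0.5489)/(2π)) = 4.7756 → s = 11.7756
seg 2 [24°–251.2°] cycloidal, h=8: full span → s += 8 → s = 15.0000
seg 3 [251.2°–360°] simple-harmonic, h=-15: θ=276.2° here. β=25, B=108.8. -15/2·(1 − cos(π·0.2298)) = -1.8707 → s = 13.1293
seg 3 [251.2°–360°] simple-harmonic, h=-15: θ=300.2° here. β=49, B=108.8. -15/2·(1 − cos(π·0.4504)) = -6.3353 → s = 8.6647
seg 3 [251.2°–360°] simple-harmonic, h=-15: θ=312.9° here. β=61.7, B=108.8. -15/2·(1 − cos(π·0.5671)) = -9.0692 → s = 5.9308

θ=148.7°: 11.7756
θ=276.2°: 13.1293
θ=300.2°: 8.6647
θ=312.9°: 5.9308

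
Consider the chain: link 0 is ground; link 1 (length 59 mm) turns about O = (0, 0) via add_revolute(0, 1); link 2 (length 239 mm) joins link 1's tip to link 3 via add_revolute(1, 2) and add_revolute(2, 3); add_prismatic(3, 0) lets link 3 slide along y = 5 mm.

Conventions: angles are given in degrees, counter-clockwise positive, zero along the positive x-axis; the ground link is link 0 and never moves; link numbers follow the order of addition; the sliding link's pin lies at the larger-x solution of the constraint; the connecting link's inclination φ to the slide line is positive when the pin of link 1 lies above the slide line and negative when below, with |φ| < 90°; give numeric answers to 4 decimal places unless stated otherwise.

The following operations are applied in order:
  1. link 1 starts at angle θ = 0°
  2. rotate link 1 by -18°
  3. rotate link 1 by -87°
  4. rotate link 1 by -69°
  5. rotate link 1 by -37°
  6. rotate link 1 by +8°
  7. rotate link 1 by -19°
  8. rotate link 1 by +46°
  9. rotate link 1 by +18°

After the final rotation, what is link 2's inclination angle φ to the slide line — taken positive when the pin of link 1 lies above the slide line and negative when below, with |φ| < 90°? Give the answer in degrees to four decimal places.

geometry: r = 59 mm, L = 239 mm, e = 5 mm; θ starts at 0°
rotate link 1 by -18°: θ ← 0° -18° = -18°
rotate link 1 by -87°: θ ← -18° -87° = -105°
rotate link 1 by -69°: θ ← -105° -69° = -174°
rotate link 1 by -37°: θ ← -174° -37° = -211°
rotate link 1 by +8°: θ ← -211° +8° = -203°
rotate link 1 by -19°: θ ← -203° -19° = -222°
rotate link 1 by +46°: θ ← -222° +46° = -176°
rotate link 1 by +18°: θ ← -176° +18° = -158°
h = r sin θ − e = -22.101789 − 5 = -27.101789
sin φ = h / L = -27.101789 / 239 = -0.11339661
φ = arcsin(-0.11339661) = -6.511152°

-6.5112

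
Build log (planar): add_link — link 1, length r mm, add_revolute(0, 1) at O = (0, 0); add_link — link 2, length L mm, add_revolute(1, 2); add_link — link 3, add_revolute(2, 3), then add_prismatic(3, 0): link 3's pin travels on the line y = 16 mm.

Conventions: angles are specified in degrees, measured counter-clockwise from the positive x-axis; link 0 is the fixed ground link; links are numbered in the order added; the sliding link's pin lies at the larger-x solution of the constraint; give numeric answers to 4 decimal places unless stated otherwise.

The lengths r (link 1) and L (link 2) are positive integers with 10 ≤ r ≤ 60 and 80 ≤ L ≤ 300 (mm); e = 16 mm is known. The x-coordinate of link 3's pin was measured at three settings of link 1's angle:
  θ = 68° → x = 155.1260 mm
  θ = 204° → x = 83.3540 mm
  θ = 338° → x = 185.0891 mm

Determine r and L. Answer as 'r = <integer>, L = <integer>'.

constraint per measurement: (x − r cos θ)² + (r sin θ − e)² = L²
subtracting the θ₁ and θ₂ equations cancels the r² and L² terms:
r = (x₁² − x₂²) / (2[(x₁cos θ₁ + e sin θ₁) − (x₂cos θ₂ + e sin θ₂)]) = 55.0000 → r = 55
L² = (x₁ − r cos θ₁)² + (r sin θ₁ − e)² = 19320.9978 → L = 139.0000 → L = 139
check at θ₃=338°: x = 185.0891 (printed 185.0891) ✓

r = 55, L = 139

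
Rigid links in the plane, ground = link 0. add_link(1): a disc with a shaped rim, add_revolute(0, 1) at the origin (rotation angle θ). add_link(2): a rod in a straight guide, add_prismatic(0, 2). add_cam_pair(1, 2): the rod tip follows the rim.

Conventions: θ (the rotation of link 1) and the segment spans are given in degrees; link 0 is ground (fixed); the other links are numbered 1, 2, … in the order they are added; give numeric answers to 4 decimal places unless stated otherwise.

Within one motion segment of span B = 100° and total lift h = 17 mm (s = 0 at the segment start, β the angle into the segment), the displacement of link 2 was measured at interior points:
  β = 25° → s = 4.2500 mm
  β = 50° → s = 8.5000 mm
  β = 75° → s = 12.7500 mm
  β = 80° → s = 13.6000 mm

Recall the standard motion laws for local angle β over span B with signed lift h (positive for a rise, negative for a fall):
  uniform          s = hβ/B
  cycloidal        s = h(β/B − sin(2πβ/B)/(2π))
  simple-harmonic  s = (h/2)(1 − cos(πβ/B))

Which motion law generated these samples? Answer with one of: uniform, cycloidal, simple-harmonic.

candidates at β/B = r: uniform s = h·r (linear in β); cycloidal s = h·(r − sin(2πr)/(2π)); simple-harmonic s = (h/2)(1 − cos(πr))
β=25°: printed 4.2500 | uniform 4.2500, cycloidal 1.5444, simple-harmonic 2.4896
β=50°: printed 8.5000 | uniform 8.5000, cycloidal 8.5000, simple-harmonic 8.5000
β=75°: printed 12.7500 | uniform 12.7500, cycloidal 15.4556, simple-harmonic 14.5104
β=80°: printed 13.6000 | uniform 13.6000, cycloidal 16.1732, simple-harmonic 15.3766
only one law matches every sample → uniform

uniform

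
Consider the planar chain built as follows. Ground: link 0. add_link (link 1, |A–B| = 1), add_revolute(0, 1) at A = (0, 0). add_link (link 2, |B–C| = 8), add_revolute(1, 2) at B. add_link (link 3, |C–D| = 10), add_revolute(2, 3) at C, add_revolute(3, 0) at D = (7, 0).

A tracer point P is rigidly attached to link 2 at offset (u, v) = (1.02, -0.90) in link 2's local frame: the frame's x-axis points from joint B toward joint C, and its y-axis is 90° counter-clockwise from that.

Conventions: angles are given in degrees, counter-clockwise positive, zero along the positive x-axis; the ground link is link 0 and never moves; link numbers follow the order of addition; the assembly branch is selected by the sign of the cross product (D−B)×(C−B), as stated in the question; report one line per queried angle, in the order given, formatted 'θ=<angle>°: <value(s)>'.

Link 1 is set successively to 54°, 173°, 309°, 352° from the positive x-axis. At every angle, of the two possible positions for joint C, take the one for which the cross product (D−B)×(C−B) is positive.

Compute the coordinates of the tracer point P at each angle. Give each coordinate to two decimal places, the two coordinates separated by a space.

A=(0,0), D=(7.00,0)
θ=54°: B = A + 1.00·(cos54°, sin54°) = (0.5878, 0.8090)
θ=54°: |BD| = 6.4630
θ=54°: circle(B,8.00) ∩ circle(D,10.00): a=0.4465, h=7.9875
θ=54°:   candidates: C₊=(2.0306,8.6778) cross=51.624; C₋=(0.0309,-7.1716) cross=-51.624
θ=54°:   branch + wants cross > 0 → take C=(2.0306,8.6778) (cross=51.624)
θ=54°: ex = (C−B)/|BC| = (0.1803,0.9836); ey = (-0.9836,0.1803)
θ=54°: P = B + 1.02·ex + -0.90·ey = (1.6570,1.6500)
θ=173°: B = A + 1.00·(cos173°, sin173°) = (-0.9925, 0.1219)
θ=173°: |BD| = 7.9935
θ=173°: circle(B,8.00) ∩ circle(D,10.00): a=1.7449, h=7.8074
θ=173°:   candidates: C₊=(0.8712,7.9017) cross=62.408; C₋=(0.6331,-7.7112) cross=-62.408
θ=173°:   branch + wants cross > 0 → take C=(0.8712,7.9017) (cross=62.408)
θ=173°: ex = (C−B)/|BC| = (0.2330,0.9725); ey = (-0.9725,0.2330)
θ=173°: P = B + 1.02·ex + -0.90·ey = (0.1203,0.9041)
θ=309°: B = A + 1.00·(cos309°, sin309°) = (0.6293, -0.7771)
θ=309°: |BD| = 6.4179
θ=309°: circle(B,8.00) ∩ circle(D,10.00): a=0.4043, h=7.9898
θ=309°:   candidates: C₊=(0.0632,7.2028) cross=51.278; C₋=(1.9981,-8.6592) cross=-51.278
θ=309°:   branch + wants cross > 0 → take C=(0.0632,7.2028) (cross=51.278)
θ=309°: ex = (C−B)/|BC| = (-0.0708,0.9975); ey = (-0.9975,-0.0708)
θ=309°: P = B + 1.02·ex + -0.90·ey = (1.4549,0.3040)
θ=352°: B = A + 1.00·(cos352°, sin352°) = (0.9903, -0.1392)
θ=352°: |BD| = 6.0113
θ=352°: circle(B,8.00) ∩ circle(D,10.00): a=0.0113, h=8.0000
θ=352°:   candidates: C₊=(0.8164,7.8589) cross=48.091; C₋=(1.1868,-8.1368) cross=-48.091
θ=352°:   branch + wants cross > 0 → take C=(0.8164,7.8589) (cross=48.091)
θ=352°: ex = (C−B)/|BC| = (-0.0217,0.9998); ey = (-0.9998,-0.0217)
θ=352°: P = B + 1.02·ex + -0.90·ey = (1.8679,0.9001)

θ=54°: 1.66 1.65
θ=173°: 0.12 0.90
θ=309°: 1.45 0.30
θ=352°: 1.87 0.90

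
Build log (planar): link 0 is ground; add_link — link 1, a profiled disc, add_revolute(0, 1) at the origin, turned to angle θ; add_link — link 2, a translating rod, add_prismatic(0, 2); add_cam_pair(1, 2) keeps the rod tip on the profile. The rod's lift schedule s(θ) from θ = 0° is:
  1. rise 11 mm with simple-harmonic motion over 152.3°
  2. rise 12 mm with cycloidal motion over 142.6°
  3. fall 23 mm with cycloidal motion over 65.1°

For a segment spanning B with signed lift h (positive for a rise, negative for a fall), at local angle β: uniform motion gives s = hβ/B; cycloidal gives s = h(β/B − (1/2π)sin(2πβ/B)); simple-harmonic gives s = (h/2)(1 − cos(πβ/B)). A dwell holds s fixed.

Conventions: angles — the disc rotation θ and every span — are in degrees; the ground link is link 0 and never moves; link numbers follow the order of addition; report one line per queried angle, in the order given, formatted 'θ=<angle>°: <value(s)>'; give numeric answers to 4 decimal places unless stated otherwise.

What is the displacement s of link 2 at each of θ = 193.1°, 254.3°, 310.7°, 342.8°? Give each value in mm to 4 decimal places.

seg 1 [0°–152.3°] simple-harmonic, h=11: full span → s += 11 → s = 11.0000
seg 2 [152.3°–294.9°] cycloidal, h=12: θ=193.1° here. β=40.8, B=142.6. 12·(0.2861 − sin(2π·0.2861)/(2π)) = 1.5725 → s = 12.5725
seg 2 [152.3°–294.9°] cycloidal, h=12: θ=254.3° here. β=102, B=142.6. 12·(0.7153 − sin(2π·0.7153)/(2π)) = 10.4481 → s = 21.4481
seg 2 [152.3°–294.9°] cycloidal, h=12: full span → s += 12 → s = 23.0000
seg 3 [294.9°–360°] cycloidal, h=-23: θ=310.7° here. β=15.8, B=65.1. -23·(0.2427 − sin(2π·0.2427)/(2π)) = -1.9255 → s = 21.0745
seg 3 [294.9°–360°] cycloidal, h=-23: θ=342.8° here. β=47.9, B=65.1. -23·(0.7358 − sin(2π·0.7358)/(2π)) = -20.5692 → s = 2.4308

θ=193.1°: 12.5725
θ=254.3°: 21.4481
θ=310.7°: 21.0745
θ=342.8°: 2.4308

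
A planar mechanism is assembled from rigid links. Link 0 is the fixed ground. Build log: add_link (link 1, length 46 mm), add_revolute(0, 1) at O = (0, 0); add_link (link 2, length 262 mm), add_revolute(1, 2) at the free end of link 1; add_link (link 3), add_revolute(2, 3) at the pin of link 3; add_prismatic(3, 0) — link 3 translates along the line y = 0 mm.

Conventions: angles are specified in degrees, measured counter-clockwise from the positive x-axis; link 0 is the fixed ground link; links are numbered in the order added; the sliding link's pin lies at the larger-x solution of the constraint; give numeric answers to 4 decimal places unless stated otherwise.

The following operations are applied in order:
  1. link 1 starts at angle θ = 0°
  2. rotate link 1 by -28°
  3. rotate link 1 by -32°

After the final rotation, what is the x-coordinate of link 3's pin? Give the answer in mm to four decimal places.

geometry: r = 46 mm, L = 262 mm, e = 0 mm; θ starts at 0°
rotate link 1 by -28°: θ ← 0° -28° = -28°
rotate link 1 by -32°: θ ← -28° -32° = -60°
crank pin P = (r cos θ, r sin θ) = (23.000000, -39.837169)
h = r sin θ − e = -39.837169 − 0 = -39.837169
x = r cos θ + √(L² − h²) = 23.000000 + 258.953664 = 281.953664

281.9537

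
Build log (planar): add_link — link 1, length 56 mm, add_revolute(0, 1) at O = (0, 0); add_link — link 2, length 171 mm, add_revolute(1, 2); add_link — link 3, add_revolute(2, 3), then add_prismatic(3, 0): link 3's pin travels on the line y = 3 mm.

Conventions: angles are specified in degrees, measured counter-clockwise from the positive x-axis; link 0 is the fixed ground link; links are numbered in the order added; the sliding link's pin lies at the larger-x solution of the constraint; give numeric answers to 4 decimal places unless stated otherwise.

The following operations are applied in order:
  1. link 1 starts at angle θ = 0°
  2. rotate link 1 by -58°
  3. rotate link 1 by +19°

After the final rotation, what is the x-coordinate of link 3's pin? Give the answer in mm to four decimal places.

geometry: r = 56 mm, L = 171 mm, e = 3 mm; θ starts at 0°
rotate link 1 by -58°: θ ← 0° -58° = -58°
rotate link 1 by +19°: θ ← -58° +19° = -39°
crank pin P = (r cos θ, r sin θ) = (43.520174, -35.241942)
h = r sin θ − e = -35.241942 − 3 = -38.241942
x = r cos θ + √(L² − h²) = 43.520174 + 166.668995 = 210.189169

210.1892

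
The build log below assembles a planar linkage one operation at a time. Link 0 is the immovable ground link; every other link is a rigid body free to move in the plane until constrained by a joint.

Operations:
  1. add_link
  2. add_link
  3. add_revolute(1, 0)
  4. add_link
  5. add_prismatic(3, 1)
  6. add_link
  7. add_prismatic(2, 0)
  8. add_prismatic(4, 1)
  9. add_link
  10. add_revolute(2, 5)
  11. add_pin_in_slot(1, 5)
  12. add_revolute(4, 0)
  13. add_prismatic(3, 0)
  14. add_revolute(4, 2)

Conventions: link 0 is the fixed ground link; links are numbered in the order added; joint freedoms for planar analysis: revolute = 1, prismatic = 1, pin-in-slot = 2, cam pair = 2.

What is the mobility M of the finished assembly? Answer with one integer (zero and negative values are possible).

link 0 = ground. State L|J1|J2 = 1|0|0
+link1  2|0|0
+link2  3|0|0
R(1,0) f=1→J1  3|1|0
+link3  4|1|0
P(3,1) f=1→J1  4|2|0
+link4  5|2|0
P(2,0) f=1→J1  5|3|0
P(4,1) f=1→J1  5|4|0
+link5  6|4|0
R(2,5) f=1→J1  6|5|0
PS(1,5) f=2→J2  6|5|1
R(4,0) f=1→J1  6|6|1
P(3,0) f=1→J1  6|7|1
R(4,2) f=1→J1  6|8|1
M = 3(6−1)−2·8−1 = 15−16−1 = -2

M = -2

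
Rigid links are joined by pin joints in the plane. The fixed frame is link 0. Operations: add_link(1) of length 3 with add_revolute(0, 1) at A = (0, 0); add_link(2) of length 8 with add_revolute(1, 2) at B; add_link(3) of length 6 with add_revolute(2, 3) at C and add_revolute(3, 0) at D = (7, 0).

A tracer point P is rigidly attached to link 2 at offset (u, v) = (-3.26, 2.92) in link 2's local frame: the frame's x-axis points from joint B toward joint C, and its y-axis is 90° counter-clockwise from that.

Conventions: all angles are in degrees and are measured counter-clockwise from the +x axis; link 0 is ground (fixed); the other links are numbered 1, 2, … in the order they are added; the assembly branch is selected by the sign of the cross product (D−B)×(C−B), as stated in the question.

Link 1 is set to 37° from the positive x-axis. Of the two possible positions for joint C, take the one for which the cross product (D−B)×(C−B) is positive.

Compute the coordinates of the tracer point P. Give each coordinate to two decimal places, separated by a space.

A=(0,0), D=(7.00,0)
B = A + 3.00·(cos37°, sin37°) = (2.3959, 1.8054)
|BD| = 4.9454
circle(B,8.00) ∩ circle(D,6.00): a=5.3036, h=5.9893
  candidates: C₊=(9.5200,5.4451) cross=29.620; C₋=(5.1469,-5.7067) cross=-29.620
  branch + wants cross > 0 → take C=(9.5200,5.4451) (cross=29.620)
ex = (C−B)/|BC| = (0.8905,0.4550); ey = (-0.4550,0.8905)
P = B + -3.26·ex + 2.92·ey = (-1.8356,2.9226)

-1.84 2.92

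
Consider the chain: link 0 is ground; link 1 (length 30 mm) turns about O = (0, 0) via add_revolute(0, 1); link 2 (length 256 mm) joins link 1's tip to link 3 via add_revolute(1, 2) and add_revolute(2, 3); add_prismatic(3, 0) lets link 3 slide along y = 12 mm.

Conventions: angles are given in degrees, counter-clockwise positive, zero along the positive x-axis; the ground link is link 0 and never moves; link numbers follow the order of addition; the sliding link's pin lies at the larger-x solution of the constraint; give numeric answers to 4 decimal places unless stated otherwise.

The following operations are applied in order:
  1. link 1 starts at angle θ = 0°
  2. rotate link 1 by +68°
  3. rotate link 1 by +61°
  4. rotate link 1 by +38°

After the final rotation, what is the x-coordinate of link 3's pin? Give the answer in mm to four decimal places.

geometry: r = 30 mm, L = 256 mm, e = 12 mm; θ starts at 0°
rotate link 1 by +68°: θ ← 0° +68° = 68°
rotate link 1 by +61°: θ ← 68° +61° = 129°
rotate link 1 by +38°: θ ← 129° +38° = 167°
crank pin P = (r cos θ, r sin θ) = (-29.231102, 6.748532)
h = r sin θ − e = 6.748532 − 12 = -5.251468
x = r cos θ + √(L² − h²) = -29.231102 + 255.946131 = 226.715029

226.7150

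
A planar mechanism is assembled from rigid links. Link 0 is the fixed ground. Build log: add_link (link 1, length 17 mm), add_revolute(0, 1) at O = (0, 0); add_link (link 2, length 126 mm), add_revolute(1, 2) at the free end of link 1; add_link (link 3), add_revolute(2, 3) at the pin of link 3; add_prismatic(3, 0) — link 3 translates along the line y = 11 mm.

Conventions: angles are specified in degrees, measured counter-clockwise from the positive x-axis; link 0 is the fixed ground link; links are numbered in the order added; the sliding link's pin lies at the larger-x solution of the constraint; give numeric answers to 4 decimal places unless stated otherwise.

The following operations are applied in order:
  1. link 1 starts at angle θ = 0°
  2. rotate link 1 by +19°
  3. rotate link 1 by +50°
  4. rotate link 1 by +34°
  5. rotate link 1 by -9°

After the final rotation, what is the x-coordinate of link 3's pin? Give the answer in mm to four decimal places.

geometry: r = 17 mm, L = 126 mm, e = 11 mm; θ starts at 0°
rotate link 1 by +19°: θ ← 0° +19° = 19°
rotate link 1 by +50°: θ ← 19° +50° = 69°
rotate link 1 by +34°: θ ← 69° +34° = 103°
rotate link 1 by -9°: θ ← 103° -9° = 94°
crank pin P = (r cos θ, r sin θ) = (-1.185860, 16.958589)
h = r sin θ − e = 16.958589 − 11 = 5.958589
x = r cos θ + √(L² − h²) = -1.185860 + 125.859029 = 124.673169

124.6732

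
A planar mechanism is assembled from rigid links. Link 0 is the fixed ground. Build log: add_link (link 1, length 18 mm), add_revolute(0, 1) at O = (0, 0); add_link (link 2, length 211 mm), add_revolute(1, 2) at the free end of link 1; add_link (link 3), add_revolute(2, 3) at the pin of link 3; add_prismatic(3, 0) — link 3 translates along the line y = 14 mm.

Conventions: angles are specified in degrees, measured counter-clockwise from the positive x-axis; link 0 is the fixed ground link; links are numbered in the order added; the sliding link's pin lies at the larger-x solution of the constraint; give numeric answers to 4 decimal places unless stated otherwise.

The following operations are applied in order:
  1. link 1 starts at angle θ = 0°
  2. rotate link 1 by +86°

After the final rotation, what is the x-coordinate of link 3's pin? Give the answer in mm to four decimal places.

geometry: r = 18 mm, L = 211 mm, e = 14 mm; θ starts at 0°
rotate link 1 by +86°: θ ← 0° +86° = 86°
crank pin P = (r cos θ, r sin θ) = (1.255617, 17.956153)
h = r sin θ − e = 17.956153 − 14 = 3.956153
x = r cos θ + √(L² − h²) = 1.255617 + 210.962909 = 212.218525

212.2185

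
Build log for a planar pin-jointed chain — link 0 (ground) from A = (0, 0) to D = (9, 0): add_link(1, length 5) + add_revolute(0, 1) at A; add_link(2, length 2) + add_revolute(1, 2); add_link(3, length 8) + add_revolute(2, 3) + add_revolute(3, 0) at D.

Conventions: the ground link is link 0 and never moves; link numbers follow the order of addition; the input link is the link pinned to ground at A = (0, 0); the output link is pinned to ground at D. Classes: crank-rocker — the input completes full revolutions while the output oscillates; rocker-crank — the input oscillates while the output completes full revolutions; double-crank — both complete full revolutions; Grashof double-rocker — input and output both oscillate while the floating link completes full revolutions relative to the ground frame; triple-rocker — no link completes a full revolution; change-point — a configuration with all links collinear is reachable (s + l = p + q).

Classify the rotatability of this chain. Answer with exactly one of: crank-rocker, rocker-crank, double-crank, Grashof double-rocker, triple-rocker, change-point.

lengths: ground=9, input=5, coupler=2, output=8
sorted: s=2 (shortest), l=9 (longest), p+q=13
s + l = 11 vs p + q = 13
s + l < p + q (Grashof) with shortest = coupler link → Grashof double-rocker

Grashof double-rocker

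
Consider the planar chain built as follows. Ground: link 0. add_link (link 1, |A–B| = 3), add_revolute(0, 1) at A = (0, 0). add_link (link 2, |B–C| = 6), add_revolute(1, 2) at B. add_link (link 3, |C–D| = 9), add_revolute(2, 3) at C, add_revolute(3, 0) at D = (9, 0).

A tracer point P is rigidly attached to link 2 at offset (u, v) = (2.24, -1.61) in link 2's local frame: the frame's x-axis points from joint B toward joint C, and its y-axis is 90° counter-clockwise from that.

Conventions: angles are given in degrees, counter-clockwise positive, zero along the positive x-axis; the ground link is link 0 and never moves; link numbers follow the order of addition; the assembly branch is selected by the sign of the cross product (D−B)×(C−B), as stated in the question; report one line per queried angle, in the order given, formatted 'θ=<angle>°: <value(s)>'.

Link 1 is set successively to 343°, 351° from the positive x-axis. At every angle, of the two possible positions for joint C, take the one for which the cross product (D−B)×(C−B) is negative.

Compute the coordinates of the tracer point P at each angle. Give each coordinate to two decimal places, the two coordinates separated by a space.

A=(0,0), D=(9.00,0)
θ=343°: B = A + 3.00·(cos343°, sin343°) = (2.8689, -0.8771)
θ=343°: |BD| = 6.1935
θ=343°: circle(B,6.00) ∩ circle(D,9.00): a=-0.5361, h=5.9760
θ=343°:   candidates: C₊=(1.4919,4.9627) cross=37.012; C₋=(3.1845,-6.8688) cross=-37.012
θ=343°:   branch - wants cross < 0 → take C=(3.1845,-6.8688) (cross=-37.012)
θ=343°: ex = (C−B)/|BC| = (0.0526,-0.9986); ey = (0.9986,0.0526)
θ=343°: P = B + 2.24·ex + -1.61·ey = (1.3790,-3.1987)
θ=351°: B = A + 3.00·(cos351°, sin351°) = (2.9631, -0.4693)
θ=351°: |BD| = 6.0551
θ=351°: circle(B,6.00) ∩ circle(D,9.00): a=-0.6883, h=5.9604
θ=351°:   candidates: C₊=(1.8149,5.4198) cross=36.091; C₋=(2.7388,-6.4651) cross=-36.091
θ=351°:   branch - wants cross < 0 → take C=(2.7388,-6.4651) (cross=-36.091)
θ=351°: ex = (C−B)/|BC| = (-0.0374,-0.9993); ey = (0.9993,-0.0374)
θ=351°: P = B + 2.24·ex + -1.61·ey = (1.2705,-2.6476)

θ=343°: 1.38 -3.20
θ=351°: 1.27 -2.65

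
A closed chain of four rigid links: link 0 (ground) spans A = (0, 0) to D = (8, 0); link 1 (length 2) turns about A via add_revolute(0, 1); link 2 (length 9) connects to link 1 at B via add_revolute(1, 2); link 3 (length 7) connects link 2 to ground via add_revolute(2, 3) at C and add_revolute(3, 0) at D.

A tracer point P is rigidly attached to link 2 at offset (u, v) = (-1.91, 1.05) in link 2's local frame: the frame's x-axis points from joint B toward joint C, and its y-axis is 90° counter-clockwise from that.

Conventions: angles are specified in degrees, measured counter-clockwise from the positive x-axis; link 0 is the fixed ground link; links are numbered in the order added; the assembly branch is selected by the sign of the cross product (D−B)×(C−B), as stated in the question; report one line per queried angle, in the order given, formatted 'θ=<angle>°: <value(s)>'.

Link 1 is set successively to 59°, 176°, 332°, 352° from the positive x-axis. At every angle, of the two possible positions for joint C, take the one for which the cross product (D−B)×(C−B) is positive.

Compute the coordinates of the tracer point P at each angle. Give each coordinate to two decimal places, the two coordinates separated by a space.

A=(0,0), D=(8.00,0)
θ=59°: B = A + 2.00·(cos59°, sin59°) = (1.0301, 1.7143)
θ=59°: |BD| = 7.1777
θ=59°: circle(B,9.00) ∩ circle(D,7.00): a=5.8180, h=6.8667
θ=59°:   candidates: C₊=(8.3197,6.9927) cross=49.287; C₋=(5.0396,-6.3432) cross=-49.287
θ=59°:   branch + wants cross > 0 → take C=(8.3197,6.9927) (cross=49.287)
θ=59°: ex = (C−B)/|BC| = (0.8100,0.5865); ey = (-0.5865,0.8100)
θ=59°: P = B + -1.91·ex + 1.05·ey = (-1.1328,1.4446)
θ=176°: B = A + 2.00·(cos176°, sin176°) = (-1.9951, 0.1395)
θ=176°: |BD| = 9.9961
θ=176°: circle(B,9.00) ∩ circle(D,7.00): a=6.5987, h=6.1203
θ=176°:   candidates: C₊=(4.6883,6.1671) cross=61.179; C₋=(4.5175,-6.0722) cross=-61.179
θ=176°:   branch + wants cross > 0 → take C=(4.6883,6.1671) (cross=61.179)
θ=176°: ex = (C−B)/|BC| = (0.7426,0.6697); ey = (-0.6697,0.7426)
θ=176°: P = B + -1.91·ex + 1.05·ey = (-4.1167,-0.3599)
θ=332°: B = A + 2.00·(cos332°, sin332°) = (1.7659, -0.9389)
θ=332°: |BD| = 6.3044
θ=332°: circle(B,9.00) ∩ circle(D,7.00): a=5.6901, h=6.9730
θ=332°:   candidates: C₊=(6.3540,6.8037) cross=43.961; C₋=(8.4311,-6.9867) cross=-43.961
θ=332°:   branch + wants cross > 0 → take C=(6.3540,6.8037) (cross=43.961)
θ=332°: ex = (C−B)/|BC| = (0.5098,0.8603); ey = (-0.8603,0.5098)
θ=332°: P = B + -1.91·ex + 1.05·ey = (-0.1111,-2.0468)
θ=352°: B = A + 2.00·(cos352°, sin352°) = (1.9805, -0.2783)
θ=352°: |BD| = 6.0259
θ=352°: circle(B,9.00) ∩ circle(D,7.00): a=5.6682, h=6.9909
θ=352°:   candidates: C₊=(7.3197,6.9669) cross=42.126; C₋=(7.9656,-6.9999) cross=-42.126
θ=352°:   branch + wants cross > 0 → take C=(7.3197,6.9669) (cross=42.126)
θ=352°: ex = (C−B)/|BC| = (0.5932,0.8050); ey = (-0.8050,0.5932)
θ=352°: P = B + -1.91·ex + 1.05·ey = (0.0022,-1.1930)

θ=59°: -1.13 1.44
θ=176°: -4.12 -0.36
θ=332°: -0.11 -2.05
θ=352°: 0.00 -1.19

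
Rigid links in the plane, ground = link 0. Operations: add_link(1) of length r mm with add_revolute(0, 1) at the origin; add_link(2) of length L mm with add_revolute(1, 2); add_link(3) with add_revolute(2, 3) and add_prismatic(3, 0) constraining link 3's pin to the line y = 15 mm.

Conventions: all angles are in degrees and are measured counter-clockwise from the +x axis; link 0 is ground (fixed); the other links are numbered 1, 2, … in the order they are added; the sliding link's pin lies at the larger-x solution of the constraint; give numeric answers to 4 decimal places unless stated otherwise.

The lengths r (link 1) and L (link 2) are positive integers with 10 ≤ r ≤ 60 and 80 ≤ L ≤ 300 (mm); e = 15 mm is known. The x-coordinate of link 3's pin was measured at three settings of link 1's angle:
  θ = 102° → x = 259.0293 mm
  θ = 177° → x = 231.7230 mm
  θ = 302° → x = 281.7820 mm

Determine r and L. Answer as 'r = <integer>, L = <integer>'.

constraint per measurement: (x − r cos θ)² + (r sin θ − e)² = L²
subtracting the θ₁ and θ₂ equations cancels the r² and L² terms:
r = (x₁² − x₂²) / (2[(x₁cos θ₁ + e sin θ₁) − (x₂cos θ₂ + e sin θ₂)]) = 35.0000 → r = 35
L² = (x₁ − r cos θ₁)² + (r sin θ₁ − e)² = 71288.9887 → L = 267.0000 → L = 267
check at θ₃=302°: x = 281.7820 (printed 281.7820) ✓

r = 35, L = 267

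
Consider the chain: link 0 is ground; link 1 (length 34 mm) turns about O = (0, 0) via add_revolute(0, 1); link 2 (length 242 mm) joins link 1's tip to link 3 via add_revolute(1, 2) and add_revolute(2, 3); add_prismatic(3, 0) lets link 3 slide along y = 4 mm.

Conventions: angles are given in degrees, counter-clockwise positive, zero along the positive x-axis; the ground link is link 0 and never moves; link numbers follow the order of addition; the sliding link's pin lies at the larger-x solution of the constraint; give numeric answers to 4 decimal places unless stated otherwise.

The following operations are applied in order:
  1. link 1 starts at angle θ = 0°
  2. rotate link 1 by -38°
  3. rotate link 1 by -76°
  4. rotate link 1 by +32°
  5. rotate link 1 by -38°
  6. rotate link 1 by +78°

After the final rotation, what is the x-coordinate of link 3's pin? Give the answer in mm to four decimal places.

geometry: r = 34 mm, L = 242 mm, e = 4 mm; θ starts at 0°
rotate link 1 by -38°: θ ← 0° -38° = -38°
rotate link 1 by -76°: θ ← -38° -76° = -114°
rotate link 1 by +32°: θ ← -114° +32° = -82°
rotate link 1 by -38°: θ ← -82° -38° = -120°
rotate link 1 by +78°: θ ← -120° +78° = -42°
crank pin P = (r cos θ, r sin θ) = (25.266924, -22.750441)
h = r sin θ − e = -22.750441 − 4 = -26.750441
x = r cos θ + √(L² − h²) = 25.266924 + 240.516972 = 265.783896

265.7839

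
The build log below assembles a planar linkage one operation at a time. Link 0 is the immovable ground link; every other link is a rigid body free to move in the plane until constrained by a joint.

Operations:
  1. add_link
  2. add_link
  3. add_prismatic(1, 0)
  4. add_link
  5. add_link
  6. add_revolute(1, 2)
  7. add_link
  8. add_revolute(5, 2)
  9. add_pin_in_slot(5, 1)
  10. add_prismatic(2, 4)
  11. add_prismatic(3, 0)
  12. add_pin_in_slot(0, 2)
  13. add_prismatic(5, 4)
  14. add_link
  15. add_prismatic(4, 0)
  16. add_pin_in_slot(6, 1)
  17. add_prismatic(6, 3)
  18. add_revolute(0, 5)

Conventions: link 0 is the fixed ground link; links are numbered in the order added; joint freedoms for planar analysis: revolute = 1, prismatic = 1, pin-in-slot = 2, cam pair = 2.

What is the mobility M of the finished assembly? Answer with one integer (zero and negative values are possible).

(L,J1,J2)=(1,0,0); link0 fixed
link1: (2,0,0)
link2: (3,0,0)
P 1-0 [J1]: (3,1,0)
link3: (4,1,0)
link4: (5,1,0)
R 1-2 [J1]: (5,2,0)
link5: (6,2,0)
R 5-2 [J1]: (6,3,0)
PS 5-1 [J2]: (6,3,1)
P 2-4 [J1]: (6,4,1)
P 3-0 [J1]: (6,5,1)
PS 0-2 [J2]: (6,5,2)
P 5-4 [J1]: (6,6,2)
link6: (7,6,2)
P 4-0 [J1]: (7,7,2)
PS 6-1 [J2]: (7,7,3)
P 6-3 [J1]: (7,8,3)
R 0-5 [J1]: (7,9,3)
Grübler: 3·6 − 2·9 − 3 = -3

M = -3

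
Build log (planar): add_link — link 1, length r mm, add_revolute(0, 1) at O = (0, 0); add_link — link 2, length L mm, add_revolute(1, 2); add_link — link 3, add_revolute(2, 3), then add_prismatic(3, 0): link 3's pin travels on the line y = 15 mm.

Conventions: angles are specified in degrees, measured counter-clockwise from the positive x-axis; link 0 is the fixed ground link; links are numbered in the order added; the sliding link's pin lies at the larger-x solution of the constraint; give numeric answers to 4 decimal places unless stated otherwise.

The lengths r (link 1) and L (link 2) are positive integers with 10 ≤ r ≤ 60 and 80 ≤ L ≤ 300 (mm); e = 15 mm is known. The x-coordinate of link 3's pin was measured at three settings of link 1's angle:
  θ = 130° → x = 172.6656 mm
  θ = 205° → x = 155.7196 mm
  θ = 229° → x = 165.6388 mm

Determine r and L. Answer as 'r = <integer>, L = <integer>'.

constraint per measurement: (x − r cos θ)² + (r sin θ − e)² = L²
subtracting the θ₁ and θ₂ equations cancels the r² and L² terms:
r = (x₁² − x₂²) / (2[(x₁cos θ₁ + e sin θ₁) − (x₂cos θ₂ + e sin θ₂)]) = 58.0000 → r = 58
L² = (x₁ − r cos θ₁)² + (r sin θ₁ − e)² = 44944.0199 → L = 212.0000 → L = 212
check at θ₃=229°: x = 165.6388 (printed 165.6388) ✓

r = 58, L = 212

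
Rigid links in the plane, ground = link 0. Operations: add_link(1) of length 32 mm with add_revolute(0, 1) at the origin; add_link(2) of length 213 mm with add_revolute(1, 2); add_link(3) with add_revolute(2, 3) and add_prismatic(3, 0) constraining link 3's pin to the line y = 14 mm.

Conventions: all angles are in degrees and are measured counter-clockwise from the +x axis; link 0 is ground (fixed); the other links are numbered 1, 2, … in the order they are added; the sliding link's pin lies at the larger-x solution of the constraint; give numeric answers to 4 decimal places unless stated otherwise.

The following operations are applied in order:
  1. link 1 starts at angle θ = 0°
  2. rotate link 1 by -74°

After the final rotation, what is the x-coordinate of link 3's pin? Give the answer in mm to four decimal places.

geometry: r = 32 mm, L = 213 mm, e = 14 mm; θ starts at 0°
rotate link 1 by -74°: θ ← 0° -74° = -74°
crank pin P = (r cos θ, r sin θ) = (8.820395, -30.760374)
h = r sin θ − e = -30.760374 − 14 = -44.760374
x = r cos θ + √(L² − h²) = 8.820395 + 208.243869 = 217.064264

217.0643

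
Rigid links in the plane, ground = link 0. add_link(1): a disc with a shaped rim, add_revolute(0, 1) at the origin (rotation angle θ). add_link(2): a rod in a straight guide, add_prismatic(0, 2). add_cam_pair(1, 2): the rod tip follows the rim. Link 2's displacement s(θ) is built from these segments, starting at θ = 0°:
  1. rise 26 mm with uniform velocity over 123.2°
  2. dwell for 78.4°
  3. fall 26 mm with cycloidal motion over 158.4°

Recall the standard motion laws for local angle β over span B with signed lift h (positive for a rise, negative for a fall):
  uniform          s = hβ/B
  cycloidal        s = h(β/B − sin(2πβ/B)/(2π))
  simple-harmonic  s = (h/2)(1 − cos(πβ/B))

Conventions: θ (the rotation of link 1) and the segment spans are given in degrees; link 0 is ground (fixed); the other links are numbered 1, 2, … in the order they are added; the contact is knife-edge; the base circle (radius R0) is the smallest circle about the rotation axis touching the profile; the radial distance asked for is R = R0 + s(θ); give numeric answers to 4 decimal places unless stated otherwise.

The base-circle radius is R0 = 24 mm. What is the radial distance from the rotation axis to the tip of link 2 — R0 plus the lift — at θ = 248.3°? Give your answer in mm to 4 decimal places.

segment 1 (0° to 123.2°, uniform, h = 26) is passed completely: s = 0.0000 + (26) = 26.0000
segment 2 (123.2° to 201.6°, dwell): s unchanged at 26.0000
θ = 248.3° falls in segment 3 (201.6° to 360°, cycloidal, h = -26): β = 248.3 − 201.6 = 46.7°, B = 158.4°; Δs = -26·(0.2948 − sin(2π·0.2948)/(2π)) = -3.6904; s = 26.0000 − 3.6904 = 22.3096
R = R0 + s = 24 + 22.3096 = 46.3096

46.3096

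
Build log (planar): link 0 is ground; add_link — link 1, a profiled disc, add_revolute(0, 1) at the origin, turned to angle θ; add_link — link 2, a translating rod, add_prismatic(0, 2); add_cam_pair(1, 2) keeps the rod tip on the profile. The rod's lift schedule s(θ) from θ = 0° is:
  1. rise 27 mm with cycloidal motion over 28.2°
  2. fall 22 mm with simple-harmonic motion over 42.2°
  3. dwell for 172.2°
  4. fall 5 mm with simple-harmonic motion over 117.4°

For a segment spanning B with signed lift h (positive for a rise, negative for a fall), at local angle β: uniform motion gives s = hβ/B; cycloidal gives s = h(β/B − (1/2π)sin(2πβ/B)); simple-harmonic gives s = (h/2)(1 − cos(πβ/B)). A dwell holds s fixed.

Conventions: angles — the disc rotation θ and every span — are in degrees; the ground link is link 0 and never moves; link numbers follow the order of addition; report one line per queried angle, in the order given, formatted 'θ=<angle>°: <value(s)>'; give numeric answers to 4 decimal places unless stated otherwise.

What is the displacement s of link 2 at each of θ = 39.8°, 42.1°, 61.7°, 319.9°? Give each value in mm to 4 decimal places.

seg 1 [0°–28.2°] cycloidal, h=27: full span → s += 27 → s = 27.0000
seg 2 [28.2°–70.4°] simple-harmonic, h=-22: θ=39.8° here. β=11.6, B=42.2. -22/2·(1 − cos(π·0.2749)) = -3.8530 → s = 23.1470
seg 2 [28.2°–70.4°] simple-harmonic, h=-22: θ=42.1° here. β=13.9, B=42.2. -22/2·(1 − cos(π·0.3294)) = -5.3822 → s = 21.6178
seg 2 [28.2°–70.4°] simple-harmonic, h=-22: θ=61.7° here. β=33.5, B=42.2. -22/2·(1 − cos(π·0.7938)) = -19.7724 → s = 7.2276
seg 2 [28.2°–70.4°] simple-harmonic, h=-22: full span → s += -22 → s = 5.0000
seg 3 [70.4°–242.6°] dwell: s stays 5.0000
seg 4 [242.6°–360°] simple-harmonic, h=-5: θ=319.9° here. β=77.3, B=117.4. -5/2·(1 − cos(π·0.6584)) = -3.6936 → s = 1.3064

θ=39.8°: 23.1470
θ=42.1°: 21.6178
θ=61.7°: 7.2276
θ=319.9°: 1.3064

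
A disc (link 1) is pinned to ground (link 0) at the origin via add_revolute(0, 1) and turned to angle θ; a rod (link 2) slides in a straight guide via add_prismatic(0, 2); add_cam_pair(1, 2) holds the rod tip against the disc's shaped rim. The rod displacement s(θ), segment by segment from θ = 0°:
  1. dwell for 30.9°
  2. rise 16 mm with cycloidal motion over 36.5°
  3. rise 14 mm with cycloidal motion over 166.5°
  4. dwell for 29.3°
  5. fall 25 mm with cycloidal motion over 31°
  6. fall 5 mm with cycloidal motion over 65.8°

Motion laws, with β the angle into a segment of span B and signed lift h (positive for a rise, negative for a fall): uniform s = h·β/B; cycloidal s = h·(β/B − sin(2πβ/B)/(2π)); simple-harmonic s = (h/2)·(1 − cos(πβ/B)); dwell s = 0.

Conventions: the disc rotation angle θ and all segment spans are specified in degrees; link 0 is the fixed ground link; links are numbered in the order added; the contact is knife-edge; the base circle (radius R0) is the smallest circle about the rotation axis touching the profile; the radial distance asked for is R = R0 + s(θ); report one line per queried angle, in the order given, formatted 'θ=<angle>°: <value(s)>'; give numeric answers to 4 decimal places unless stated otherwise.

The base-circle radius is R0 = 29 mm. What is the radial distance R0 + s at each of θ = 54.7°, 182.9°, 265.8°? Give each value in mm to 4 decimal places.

segment 1 (0° to 30.9°, dwell): s unchanged at 0.0000
θ = 54.7° falls in segment 2 (30.9° to 67.4°, cycloidal, h = 16): β = 54.7 − 30.9 = 23.8°, B = 36.5°; Δs = 16·(0.6521 − sin(2π·0.6521)/(2π)) = 12.5122; s = 0.0000 + 12.5122 = 12.5122
segment 2 (30.9° to 67.4°, cycloidal, h = 16) is passed completely: s = 0.0000 + (16) = 16.0000
θ = 182.9° falls in segment 3 (67.4° to 233.9°, cycloidal, h = 14): β = 182.9 − 67.4 = 115.5°, B = 166.5°; Δs = 14·(0.6937 − sin(2π·0.6937)/(2π)) = 11.8019; s = 16.0000 + 11.8019 = 27.8019
segment 3 (67.4° to 233.9°, cycloidal, h = 14) is passed completely: s = 16.0000 + (14) = 30.0000
segment 4 (233.9° to 263.2°, dwell): s unchanged at 30.0000
θ = 265.8° falls in segment 5 (263.2° to 294.2°, cycloidal, h = -25): β = 265.8 − 263.2 = 2.6°, B = 31°; Δs = -25·(0.0839 − sin(2π·0.0839)/(2π)) = -0.0957; s = 30.0000 − 0.0957 = 29.9043
θ=54.7°: R = R0 + s = 29 + 12.5122 = 41.5122
θ=182.9°: R = R0 + s = 29 + 27.8019 = 56.8019
θ=265.8°: R = R0 + s = 29 + 29.9043 = 58.9043

θ=54.7°: 41.5122
θ=182.9°: 56.8019
θ=265.8°: 58.9043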